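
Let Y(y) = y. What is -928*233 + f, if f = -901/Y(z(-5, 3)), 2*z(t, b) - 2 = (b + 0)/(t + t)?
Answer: -217284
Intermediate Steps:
z(t, b) = 1 + b/(4*t) (z(t, b) = 1 + ((b + 0)/(t + t))/2 = 1 + (b/((2*t)))/2 = 1 + (b*(1/(2*t)))/2 = 1 + (b/(2*t))/2 = 1 + b/(4*t))
f = -1060 (f = -901*(-5/(-5 + (¼)*3)) = -901*(-5/(-5 + ¾)) = -901/((-⅕*(-17/4))) = -901/17/20 = -901*20/17 = -1060)
-928*233 + f = -928*233 - 1060 = -216224 - 1060 = -217284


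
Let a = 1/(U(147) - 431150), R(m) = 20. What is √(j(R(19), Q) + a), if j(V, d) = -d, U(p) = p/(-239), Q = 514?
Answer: I*√5457791527686978909/103044997 ≈ 22.672*I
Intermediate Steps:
U(p) = -p/239 (U(p) = p*(-1/239) = -p/239)
a = -239/103044997 (a = 1/(-1/239*147 - 431150) = 1/(-147/239 - 431150) = 1/(-103044997/239) = -239/103044997 ≈ -2.3194e-6)
√(j(R(19), Q) + a) = √(-1*514 - 239/103044997) = √(-514 - 239/103044997) = √(-52965128697/103044997) = I*√5457791527686978909/103044997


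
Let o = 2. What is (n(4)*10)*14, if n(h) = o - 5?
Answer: -420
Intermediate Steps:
n(h) = -3 (n(h) = 2 - 5 = -3)
(n(4)*10)*14 = -3*10*14 = -30*14 = -420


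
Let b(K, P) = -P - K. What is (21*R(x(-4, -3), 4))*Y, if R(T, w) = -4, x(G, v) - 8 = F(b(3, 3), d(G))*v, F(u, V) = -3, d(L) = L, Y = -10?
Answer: 840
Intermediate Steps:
b(K, P) = -K - P
x(G, v) = 8 - 3*v
(21*R(x(-4, -3), 4))*Y = (21*(-4))*(-10) = -84*(-10) = 840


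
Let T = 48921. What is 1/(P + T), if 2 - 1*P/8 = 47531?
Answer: -1/331311 ≈ -3.0183e-6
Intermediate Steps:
P = -380232 (P = 16 - 8*47531 = 16 - 380248 = -380232)
1/(P + T) = 1/(-380232 + 48921) = 1/(-331311) = -1/331311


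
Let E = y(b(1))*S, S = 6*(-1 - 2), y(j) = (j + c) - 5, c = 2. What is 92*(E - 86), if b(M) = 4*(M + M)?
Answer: -16192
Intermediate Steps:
b(M) = 8*M (b(M) = 4*(2*M) = 8*M)
y(j) = -3 + j (y(j) = (j + 2) - 5 = (2 + j) - 5 = -3 + j)
S = -18 (S = 6*(-3) = -18)
E = -90 (E = (-3 + 8*1)*(-18) = (-3 + 8)*(-18) = 5*(-18) = -90)
92*(E - 86) = 92*(-90 - 86) = 92*(-176) = -16192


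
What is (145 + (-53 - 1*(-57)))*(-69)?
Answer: -10281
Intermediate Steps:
(145 + (-53 - 1*(-57)))*(-69) = (145 + (-53 + 57))*(-69) = (145 + 4)*(-69) = 149*(-69) = -10281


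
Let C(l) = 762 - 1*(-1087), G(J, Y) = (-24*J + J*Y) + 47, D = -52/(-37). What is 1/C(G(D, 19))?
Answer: 1/1849 ≈ 0.00054083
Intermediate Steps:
D = 52/37 (D = -52*(-1/37) = 52/37 ≈ 1.4054)
G(J, Y) = 47 - 24*J + J*Y
C(l) = 1849 (C(l) = 762 + 1087 = 1849)
1/C(G(D, 19)) = 1/1849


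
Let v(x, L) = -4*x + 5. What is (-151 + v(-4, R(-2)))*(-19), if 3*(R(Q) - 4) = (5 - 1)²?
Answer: 2470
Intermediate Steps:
R(Q) = 28/3 (R(Q) = 4 + (5 - 1)²/3 = 4 + (⅓)*4² = 4 + (⅓)*16 = 4 + 16/3 = 28/3)
v(x, L) = 5 - 4*x
(-151 + v(-4, R(-2)))*(-19) = (-151 + (5 - 4*(-4)))*(-19) = (-151 + (5 + 16))*(-19) = (-151 + 21)*(-19) = -130*(-19) = 2470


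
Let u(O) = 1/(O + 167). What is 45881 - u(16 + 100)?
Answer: 12984322/283 ≈ 45881.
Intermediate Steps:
u(O) = 1/(167 + O)
45881 - u(16 + 100) = 45881 - 1/(167 + (16 + 100)) = 45881 - 1/(167 + 116) = 45881 - 1/283 = 12984322/283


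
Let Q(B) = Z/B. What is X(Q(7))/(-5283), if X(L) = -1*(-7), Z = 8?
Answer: -7/5283 ≈ -0.0013250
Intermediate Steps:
Q(B) = 8/B
X(L) = 7
X(Q(7))/(-5283) = 7/(-5283) = 7*(-1/5283) = -7/5283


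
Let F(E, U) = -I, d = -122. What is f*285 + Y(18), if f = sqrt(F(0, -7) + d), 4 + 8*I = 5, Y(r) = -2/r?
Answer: -1/9 + 285*I*sqrt(1954)/4 ≈ -0.11111 + 3149.5*I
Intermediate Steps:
I = 1/8 (I = -1/2 + (1/8)*5 = -1/2 + 5/8 = 1/8 ≈ 0.12500)
F(E, U) = -1/8 (F(E, U) = -1*1/8 = -1/8)
f = I*sqrt(1954)/4 (f = sqrt(-1/8 - 122) = sqrt(-977/8) = I*sqrt(1954)/4 ≈ 11.051*I)
f*285 + Y(18) = (I*sqrt(1954)/4)*285 - 2/18 = 285*I*sqrt(1954)/4 - 2*1/18 = 285*I*sqrt(1954)/4 - 1/9 = -1/9 + 285*I*sqrt(1954)/4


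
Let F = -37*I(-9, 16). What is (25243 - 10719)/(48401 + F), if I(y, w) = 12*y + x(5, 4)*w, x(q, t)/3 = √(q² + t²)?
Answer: 761014028/2616124393 + 25794624*√41/2616124393 ≈ 0.35403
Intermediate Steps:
x(q, t) = 3*√(q² + t²)
I(y, w) = 12*y + 3*w*√41 (I(y, w) = 12*y + (3*√(5² + 4²))*w = 12*y + (3*√(25 + 16))*w = 12*y + (3*√41)*w = 12*y + 3*w*√41)
F = 3996 - 1776*√41 (F = -37*(12*(-9) + 3*16*√41) = -37*(-108 + 48*√41) = 3996 - 1776*√41 ≈ -7375.9)
(25243 - 10719)/(48401 + F) = (25243 - 10719)/(48401 + (3996 - 1776*√41)) = 14524/(52397 - 1776*√41)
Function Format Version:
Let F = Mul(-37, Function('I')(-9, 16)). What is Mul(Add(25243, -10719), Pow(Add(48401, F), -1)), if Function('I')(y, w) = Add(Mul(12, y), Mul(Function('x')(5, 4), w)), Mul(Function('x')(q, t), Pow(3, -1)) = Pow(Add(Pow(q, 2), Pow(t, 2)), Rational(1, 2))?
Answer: Add(Rational(761014028, 2616124393), Mul(Rational(25794624, 2616124393), Pow(41, Rational(1, 2)))) ≈ 0.35403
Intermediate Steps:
Function('x')(q, t) = Mul(3, Pow(Add(Pow(q, 2), Pow(t, 2)), Rational(1, 2)))
Function('I')(y, w) = Add(Mul(12, y), Mul(3, w, Pow(41, Rational(1, 2)))) (Function('I')(y, w) = Add(Mul(12, y), Mul(Mul(3, Pow(Add(Pow(5, 2), Pow(4, 2)), Rational(1, 2))), w)) = Add(Mul(12, y), Mul(Mul(3, Pow(Add(25, 16), Rational(1, 2))), w)) = Add(Mul(12, y), Mul(Mul(3, Pow(41, Rational(1, 2))), w)) = Add(Mul(12, y), Mul(3, w, Pow(41, Rational(1, 2)))))
F = Add(3996, Mul(-1776, Pow(41, Rational(1, 2)))) (F = Mul(-37, Add(Mul(12, -9), Mul(3, 16, Pow(41, Rational(1, 2))))) = Mul(-37, Add(-108, Mul(48, Pow(41, Rational(1, 2))))) = Add(3996, Mul(-1776, Pow(41, Rational(1, 2)))) ≈ -7375.9)
Mul(Add(25243, -10719), Pow(Add(48401, F), -1)) = Mul(Add(25243, -10719), Pow(Add(48401, Add(3996, Mul(-1776, Pow(41, Rational(1, 2))))), -1)) = Mul(14524, Pow(Add(52397, Mul(-1776, Pow(41, Rational(1, 2)))), -1))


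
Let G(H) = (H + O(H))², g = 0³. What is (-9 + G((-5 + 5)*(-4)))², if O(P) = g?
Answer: 81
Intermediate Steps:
g = 0
O(P) = 0
G(H) = H² (G(H) = (H + 0)² = H²)
(-9 + G((-5 + 5)*(-4)))² = (-9 + ((-5 + 5)*(-4))²)² = (-9 + (0*(-4))²)² = (-9 + 0²)² = (-9 + 0)² = (-9)² = 81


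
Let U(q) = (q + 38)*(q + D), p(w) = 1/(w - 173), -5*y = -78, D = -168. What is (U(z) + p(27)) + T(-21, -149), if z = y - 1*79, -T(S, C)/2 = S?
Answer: 21606369/3650 ≈ 5919.6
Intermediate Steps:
y = 78/5 (y = -⅕*(-78) = 78/5 ≈ 15.600)
T(S, C) = -2*S
p(w) = 1/(-173 + w)
z = -317/5 (z = 78/5 - 1*79 = 78/5 - 79 = -317/5 ≈ -63.400)
U(q) = (-168 + q)*(38 + q) (U(q) = (q + 38)*(q - 168) = (38 + q)*(-168 + q) = (-168 + q)*(38 + q))
(U(z) + p(27)) + T(-21, -149) = ((-6384 + (-317/5)² - 130*(-317/5)) + 1/(-173 + 27)) - 2*(-21) = ((-6384 + 100489/25 + 8242) + 1/(-146)) + 42 = (146939/25 - 1/146) + 42 = 21453069/3650 + 42 = 21606369/3650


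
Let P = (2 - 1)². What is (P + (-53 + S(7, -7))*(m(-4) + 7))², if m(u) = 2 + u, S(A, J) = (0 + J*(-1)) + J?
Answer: 69696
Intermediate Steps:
S(A, J) = 0 (S(A, J) = (0 - J) + J = -J + J = 0)
P = 1 (P = 1² = 1)
(P + (-53 + S(7, -7))*(m(-4) + 7))² = (1 + (-53 + 0)*((2 - 4) + 7))² = (1 - 53*(-2 + 7))² = (1 - 53*5)² = (1 - 265)² = (-264)² = 69696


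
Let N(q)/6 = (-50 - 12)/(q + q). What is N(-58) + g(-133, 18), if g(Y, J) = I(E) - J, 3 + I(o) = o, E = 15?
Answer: -81/29 ≈ -2.7931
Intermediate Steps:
I(o) = -3 + o
N(q) = -186/q (N(q) = 6*((-50 - 12)/(q + q)) = 6*(-62*1/(2*q)) = 6*(-31/q) = -186/q)
g(Y, J) = 12 - J (g(Y, J) = (-3 + 15) - J = 12 - J)
N(-58) + g(-133, 18) = -186/(-58) + (12 - 1*18) = -186*(-1/58) + (12 - 18) = 93/29 - 6 = -81/29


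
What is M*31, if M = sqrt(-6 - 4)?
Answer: 31*I*sqrt(10) ≈ 98.031*I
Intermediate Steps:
M = I*sqrt(10) (M = sqrt(-10) = I*sqrt(10) ≈ 3.1623*I)
M*31 = (I*sqrt(10))*31 = 31*I*sqrt(10)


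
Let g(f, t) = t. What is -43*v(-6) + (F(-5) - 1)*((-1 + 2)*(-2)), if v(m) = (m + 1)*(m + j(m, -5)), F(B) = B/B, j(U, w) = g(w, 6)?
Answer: 0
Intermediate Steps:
j(U, w) = 6
F(B) = 1
v(m) = (1 + m)*(6 + m) (v(m) = (m + 1)*(m + 6) = (1 + m)*(6 + m))
-43*v(-6) + (F(-5) - 1)*((-1 + 2)*(-2)) = -43*(6 + (-6)² + 7*(-6)) + (1 - 1)*((-1 + 2)*(-2)) = -43*(6 + 36 - 42) + 0*(1*(-2)) = -43*0 + 0*(-2) = 0 + 0 = 0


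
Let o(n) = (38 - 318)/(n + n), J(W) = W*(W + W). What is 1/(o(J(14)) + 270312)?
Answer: 14/3784363 ≈ 3.6994e-6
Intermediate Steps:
J(W) = 2*W**2 (J(W) = W*(2*W) = 2*W**2)
o(n) = -140/n (o(n) = -280*1/(2*n) = -140/n)
1/(o(J(14)) + 270312) = 1/(-140/(2*14**2) + 270312) = 1/(-140/(2*196) + 270312) = 1/(-140/392 + 270312) = 1/(-140*1/392 + 270312) = 1/(-5/14 + 270312) = 1/(3784363/14) = 14/3784363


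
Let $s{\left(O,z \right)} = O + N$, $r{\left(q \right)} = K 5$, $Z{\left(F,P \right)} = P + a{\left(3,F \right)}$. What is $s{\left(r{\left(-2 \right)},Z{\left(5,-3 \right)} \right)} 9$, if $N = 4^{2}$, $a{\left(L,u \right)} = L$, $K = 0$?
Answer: $144$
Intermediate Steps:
$Z{\left(F,P \right)} = 3 + P$ ($Z{\left(F,P \right)} = P + 3 = 3 + P$)
$r{\left(q \right)} = 0$ ($r{\left(q \right)} = 0 \cdot 5 = 0$)
$N = 16$
$s{\left(O,z \right)} = 16 + O$ ($s{\left(O,z \right)} = O + 16 = 16 + O$)
$s{\left(r{\left(-2 \right)},Z{\left(5,-3 \right)} \right)} 9 = \left(16 + 0\right) 9 = 16 \cdot 9 = 144$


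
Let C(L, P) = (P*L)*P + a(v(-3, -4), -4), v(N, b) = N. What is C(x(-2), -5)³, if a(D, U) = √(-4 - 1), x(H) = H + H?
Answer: -998500 + 29995*I*√5 ≈ -9.985e+5 + 67071.0*I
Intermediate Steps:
x(H) = 2*H
a(D, U) = I*√5 (a(D, U) = √(-5) = I*√5)
C(L, P) = I*√5 + L*P² (C(L, P) = (P*L)*P + I*√5 = (L*P)*P + I*√5 = L*P² + I*√5 = I*√5 + L*P²)
C(x(-2), -5)³ = (I*√5 + (2*(-2))*(-5)²)³ = (I*√5 - 4*25)³ = (I*√5 - 100)³ = (-100 + I*√5)³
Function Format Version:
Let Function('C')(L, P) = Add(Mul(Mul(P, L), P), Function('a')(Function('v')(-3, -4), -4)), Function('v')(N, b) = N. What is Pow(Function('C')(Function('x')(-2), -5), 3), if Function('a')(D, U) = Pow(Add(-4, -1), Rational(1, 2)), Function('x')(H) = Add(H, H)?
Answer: Add(-998500, Mul(29995, I, Pow(5, Rational(1, 2)))) ≈ Add(-9.9850e+5, Mul(67071., I))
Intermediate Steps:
Function('x')(H) = Mul(2, H)
Function('a')(D, U) = Mul(I, Pow(5, Rational(1, 2))) (Function('a')(D, U) = Pow(-5, Rational(1, 2)) = Mul(I, Pow(5, Rational(1, 2))))
Function('C')(L, P) = Add(Mul(I, Pow(5, Rational(1, 2))), Mul(L, Pow(P, 2))) (Function('C')(L, P) = Add(Mul(Mul(P, L), P), Mul(I, Pow(5, Rational(1, 2)))) = Add(Mul(Mul(L, P), P), Mul(I, Pow(5, Rational(1, 2)))) = Add(Mul(L, Pow(P, 2)), Mul(I, Pow(5, Rational(1, 2)))) = Add(Mul(I, Pow(5, Rational(1, 2))), Mul(L, Pow(P, 2))))
Pow(Function('C')(Function('x')(-2), -5), 3) = Pow(Add(Mul(I, Pow(5, Rational(1, 2))), Mul(Mul(2, -2), Pow(-5, 2))), 3) = Pow(Add(Mul(I, Pow(5, Rational(1, 2))), Mul(-4, 25)), 3) = Pow(Add(Mul(I, Pow(5, Rational(1, 2))), -100), 3) = Pow(Add(-100, Mul(I, Pow(5, Rational(1, 2)))), 3)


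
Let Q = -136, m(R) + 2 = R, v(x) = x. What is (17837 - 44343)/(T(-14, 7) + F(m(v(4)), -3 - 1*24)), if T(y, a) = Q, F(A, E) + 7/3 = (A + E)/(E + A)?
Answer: 39759/206 ≈ 193.00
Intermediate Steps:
m(R) = -2 + R
F(A, E) = -4/3 (F(A, E) = -7/3 + (A + E)/(E + A) = -7/3 + (A + E)/(A + E) = -7/3 + 1 = -4/3)
T(y, a) = -136
(17837 - 44343)/(T(-14, 7) + F(m(v(4)), -3 - 1*24)) = (17837 - 44343)/(-136 - 4/3) = -26506/(-412/3) = -26506*(-3/412) = 39759/206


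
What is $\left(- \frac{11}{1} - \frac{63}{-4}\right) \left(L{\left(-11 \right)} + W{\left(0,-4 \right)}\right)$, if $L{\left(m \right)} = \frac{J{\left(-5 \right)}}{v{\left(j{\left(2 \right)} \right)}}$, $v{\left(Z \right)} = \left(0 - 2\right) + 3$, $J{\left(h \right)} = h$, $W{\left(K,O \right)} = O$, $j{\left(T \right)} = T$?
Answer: $- \frac{171}{4} \approx -42.75$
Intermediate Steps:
$v{\left(Z \right)} = 1$ ($v{\left(Z \right)} = -2 + 3 = 1$)
$L{\left(m \right)} = -5$ ($L{\left(m \right)} = - \frac{5}{1} = \left(-5\right) 1 = -5$)
$\left(- \frac{11}{1} - \frac{63}{-4}\right) \left(L{\left(-11 \right)} + W{\left(0,-4 \right)}\right) = \left(- \frac{11}{1} - \frac{63}{-4}\right) \left(-5 - 4\right) = \left(\left(-11\right) 1 - - \frac{63}{4}\right) \left(-9\right) = \left(-11 + \frac{63}{4}\right) \left(-9\right) = \frac{19}{4} \left(-9\right) = - \frac{171}{4}$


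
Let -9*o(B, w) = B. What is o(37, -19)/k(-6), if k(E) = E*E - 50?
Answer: 37/126 ≈ 0.29365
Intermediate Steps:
o(B, w) = -B/9
k(E) = -50 + E**2 (k(E) = E**2 - 50 = -50 + E**2)
o(37, -19)/k(-6) = (-1/9*37)/(-50 + (-6)**2) = -37/(9*(-50 + 36)) = -37/9/(-14) = -37/9*(-1/14) = 37/126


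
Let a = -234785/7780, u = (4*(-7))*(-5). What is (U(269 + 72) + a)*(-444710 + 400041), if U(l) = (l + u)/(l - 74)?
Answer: 526606548527/415452 ≈ 1.2676e+6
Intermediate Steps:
u = 140 (u = -28*(-5) = 140)
a = -46957/1556 (a = -234785*1/7780 = -46957/1556 ≈ -30.178)
U(l) = (140 + l)/(-74 + l) (U(l) = (l + 140)/(l - 74) = (140 + l)/(-74 + l))
(U(269 + 72) + a)*(-444710 + 400041) = ((140 + (269 + 72))/(-74 + (269 + 72)) - 46957/1556)*(-444710 + 400041) = ((140 + 341)/(-74 + 341) - 46957/1556)*(-44669) = (481/267 - 46957/1556)*(-44669) = -11789083/415452*(-44669) = 526606548527/415452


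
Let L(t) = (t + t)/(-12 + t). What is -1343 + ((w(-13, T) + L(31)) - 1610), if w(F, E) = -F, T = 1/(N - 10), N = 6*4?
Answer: -55798/19 ≈ -2936.7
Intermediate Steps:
N = 24
T = 1/14 (T = 1/(24 - 10) = 1/14 ≈ 0.071429)
L(t) = 2*t/(-12 + t) (L(t) = (2*t)/(-12 + t) = 2*t/(-12 + t))
-1343 + ((w(-13, T) + L(31)) - 1610) = -1343 + ((-1*(-13) + 2*31/(-12 + 31)) - 1610) = -1343 + ((13 + 2*31/19) - 1610) = -1343 + ((13 + 2*31*(1/19)) - 1610) = -1343 + ((13 + 62/19) - 1610) = -1343 + (309/19 - 1610) = -1343 - 30281/19 = -55798/19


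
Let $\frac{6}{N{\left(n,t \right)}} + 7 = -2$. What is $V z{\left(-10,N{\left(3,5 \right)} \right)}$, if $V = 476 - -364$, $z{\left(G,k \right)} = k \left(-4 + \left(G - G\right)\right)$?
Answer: $2240$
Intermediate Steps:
$N{\left(n,t \right)} = - \frac{2}{3}$ ($N{\left(n,t \right)} = \frac{6}{-7 - 2} = \frac{6}{-9} = 6 \left(- \frac{1}{9}\right) = - \frac{2}{3}$)
$z{\left(G,k \right)} = - 4 k$ ($z{\left(G,k \right)} = k \left(-4 + 0\right) = k \left(-4\right) = - 4 k$)
$V = 840$ ($V = 476 + 364 = 840$)
$V z{\left(-10,N{\left(3,5 \right)} \right)} = 840 \left(\left(-4\right) \left(- \frac{2}{3}\right)\right) = 840 \cdot \frac{8}{3} = 2240$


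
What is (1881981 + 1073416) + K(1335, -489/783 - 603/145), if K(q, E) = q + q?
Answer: 2958067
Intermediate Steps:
K(q, E) = 2*q
(1881981 + 1073416) + K(1335, -489/783 - 603/145) = (1881981 + 1073416) + 2*1335 = 2955397 + 2670 = 2958067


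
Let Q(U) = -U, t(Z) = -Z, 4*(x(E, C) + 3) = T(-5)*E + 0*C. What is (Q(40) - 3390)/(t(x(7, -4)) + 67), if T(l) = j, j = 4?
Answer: -490/9 ≈ -54.444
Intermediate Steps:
T(l) = 4
x(E, C) = -3 + E (x(E, C) = -3 + (4*E + 0*C)/4 = -3 + (4*E + 0)/4 = -3 + (4*E)/4 = -3 + E)
(Q(40) - 3390)/(t(x(7, -4)) + 67) = (-1*40 - 3390)/(-(-3 + 7) + 67) = (-40 - 3390)/(-1*4 + 67) = -3430/(-4 + 67) = -3430/63 = -3430*1/63 = -490/9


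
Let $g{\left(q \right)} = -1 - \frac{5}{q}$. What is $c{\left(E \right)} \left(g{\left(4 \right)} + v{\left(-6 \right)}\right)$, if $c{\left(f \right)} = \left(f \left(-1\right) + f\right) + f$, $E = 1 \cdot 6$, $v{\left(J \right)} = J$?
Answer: $- \frac{99}{2} \approx -49.5$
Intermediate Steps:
$E = 6$
$c{\left(f \right)} = f$ ($c{\left(f \right)} = \left(- f + f\right) + f = 0 + f = f$)
$c{\left(E \right)} \left(g{\left(4 \right)} + v{\left(-6 \right)}\right) = 6 \left(\frac{-5 - 4}{4} - 6\right) = 6 \left(\frac{1}{4} \left(-9\right) - 6\right) = 6 \left(- \frac{9}{4} - 6\right) = 6 \left(- \frac{33}{4}\right) = - \frac{99}{2}$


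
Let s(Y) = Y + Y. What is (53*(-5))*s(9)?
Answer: -4770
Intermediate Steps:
s(Y) = 2*Y
(53*(-5))*s(9) = (53*(-5))*(2*9) = -265*18 = -4770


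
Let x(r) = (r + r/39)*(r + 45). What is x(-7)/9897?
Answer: -10640/385983 ≈ -0.027566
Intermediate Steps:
x(r) = 40*r*(45 + r)/39 (x(r) = (r + r*(1/39))*(45 + r) = (r + r/39)*(45 + r) = (40*r/39)*(45 + r) = 40*r*(45 + r)/39)
x(-7)/9897 = ((40/39)*(-7)*(45 - 7))/9897 = ((40/39)*(-7)*38)*(1/9897) = -10640/39*1/9897 = -10640/385983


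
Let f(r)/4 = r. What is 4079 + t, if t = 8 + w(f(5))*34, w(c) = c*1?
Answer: 4767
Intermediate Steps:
f(r) = 4*r
w(c) = c
t = 688 (t = 8 + (4*5)*34 = 8 + 20*34 = 8 + 680 = 688)
4079 + t = 4079 + 688 = 4767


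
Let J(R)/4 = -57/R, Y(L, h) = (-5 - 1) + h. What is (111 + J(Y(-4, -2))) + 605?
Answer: 1489/2 ≈ 744.50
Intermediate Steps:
Y(L, h) = -6 + h
J(R) = -228/R (J(R) = 4*(-57/R) = -228/R)
(111 + J(Y(-4, -2))) + 605 = (111 - 228/(-6 - 2)) + 605 = (111 - 228/(-8)) + 605 = (111 - 228*(-1/8)) + 605 = (111 + 57/2) + 605 = 279/2 + 605 = 1489/2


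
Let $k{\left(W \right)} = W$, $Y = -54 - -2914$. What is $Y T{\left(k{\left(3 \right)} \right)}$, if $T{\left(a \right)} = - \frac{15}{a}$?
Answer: $-14300$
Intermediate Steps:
$Y = 2860$ ($Y = -54 + 2914 = 2860$)
$Y T{\left(k{\left(3 \right)} \right)} = 2860 \left(- \frac{15}{3}\right) = 2860 \left(\left(-15\right) \frac{1}{3}\right) = 2860 \left(-5\right) = -14300$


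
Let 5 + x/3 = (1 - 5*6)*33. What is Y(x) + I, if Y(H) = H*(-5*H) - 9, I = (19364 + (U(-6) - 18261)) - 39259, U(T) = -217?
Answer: -41683362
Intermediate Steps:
x = -2886 (x = -15 + 3*((1 - 5*6)*33) = -15 + 3*((1 - 30)*33) = -15 + 3*(-29*33) = -15 + 3*(-957) = -15 - 2871 = -2886)
I = -38373 (I = (19364 + (-217 - 18261)) - 39259 = (19364 - 18478) - 39259 = 886 - 39259 = -38373)
Y(H) = -9 - 5*H² (Y(H) = -5*H² - 9 = -9 - 5*H²)
Y(x) + I = (-9 - 5*(-2886)²) - 38373 = (-9 - 5*8328996) - 38373 = (-9 - 41644980) - 38373 = -41644989 - 38373 = -41683362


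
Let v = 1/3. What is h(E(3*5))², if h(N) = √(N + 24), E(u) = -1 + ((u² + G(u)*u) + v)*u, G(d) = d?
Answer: 6778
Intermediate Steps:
v = ⅓ ≈ 0.33333
E(u) = -1 + u*(⅓ + 2*u²) (E(u) = -1 + ((u² + u*u) + ⅓)*u = -1 + ((u² + u²) + ⅓)*u = -1 + (2*u² + ⅓)*u = -1 + (⅓ + 2*u²)*u = -1 + u*(⅓ + 2*u²))
h(N) = √(24 + N)
h(E(3*5))² = (√(24 + (-1 + 2*(3*5)³ + (3*5)/3)))² = (√(24 + (-1 + 2*15³ + (⅓)*15)))² = (√(24 + (-1 + 2*3375 + 5)))² = (√(24 + (-1 + 6750 + 5)))² = (√(24 + 6754))² = (√6778)² = 6778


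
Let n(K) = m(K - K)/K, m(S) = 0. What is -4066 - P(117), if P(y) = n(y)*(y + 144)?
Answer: -4066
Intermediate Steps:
n(K) = 0 (n(K) = 0/K = 0)
P(y) = 0 (P(y) = 0*(y + 144) = 0*(144 + y) = 0)
-4066 - P(117) = -4066 - 1*0 = -4066 + 0 = -4066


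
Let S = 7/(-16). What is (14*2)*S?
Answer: -49/4 ≈ -12.250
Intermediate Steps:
S = -7/16 (S = 7*(-1/16) = -7/16 ≈ -0.43750)
(14*2)*S = (14*2)*(-7/16) = 28*(-7/16) = -49/4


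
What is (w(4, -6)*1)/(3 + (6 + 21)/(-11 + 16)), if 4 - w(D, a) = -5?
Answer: 15/14 ≈ 1.0714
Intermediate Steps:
w(D, a) = 9 (w(D, a) = 4 - 1*(-5) = 4 + 5 = 9)
(w(4, -6)*1)/(3 + (6 + 21)/(-11 + 16)) = (9*1)/(3 + (6 + 21)/(-11 + 16)) = 9/(3 + 27/5) = 9/(42/5) = 9*(5/42) = 15/14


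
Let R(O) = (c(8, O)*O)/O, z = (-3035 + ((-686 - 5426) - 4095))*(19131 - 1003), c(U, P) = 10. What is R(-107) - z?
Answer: 240050986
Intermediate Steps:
z = -240050976 (z = (-3035 + (-6112 - 4095))*18128 = (-3035 - 10207)*18128 = -13242*18128 = -240050976)
R(O) = 10 (R(O) = (10*O)/O = 10)
R(-107) - z = 10 - 1*(-240050976) = 10 + 240050976 = 240050986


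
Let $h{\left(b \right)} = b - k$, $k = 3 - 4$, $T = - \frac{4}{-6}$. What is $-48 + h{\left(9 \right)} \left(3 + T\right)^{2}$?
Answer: $\frac{778}{9} \approx 86.444$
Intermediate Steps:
$T = \frac{2}{3}$ ($T = \left(-4\right) \left(- \frac{1}{6}\right) = \frac{2}{3} \approx 0.66667$)
$k = -1$
$h{\left(b \right)} = 1 + b$ ($h{\left(b \right)} = b - -1 = b + 1 = 1 + b$)
$-48 + h{\left(9 \right)} \left(3 + T\right)^{2} = -48 + \left(1 + 9\right) \left(3 + \frac{2}{3}\right)^{2} = -48 + 10 \left(\frac{11}{3}\right)^{2} = -48 + 10 \cdot \frac{121}{9} = -48 + \frac{1210}{9} = \frac{778}{9}$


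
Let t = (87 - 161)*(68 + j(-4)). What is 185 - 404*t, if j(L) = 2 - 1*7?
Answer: 1883633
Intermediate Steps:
j(L) = -5 (j(L) = 2 - 7 = -5)
t = -4662 (t = (87 - 161)*(68 - 5) = -74*63 = -4662)
185 - 404*t = 185 - 404*(-4662) = 185 + 1883448 = 1883633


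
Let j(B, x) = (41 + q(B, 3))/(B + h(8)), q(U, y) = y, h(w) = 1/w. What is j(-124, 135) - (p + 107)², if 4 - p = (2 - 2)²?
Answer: -12210463/991 ≈ -12321.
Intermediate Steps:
p = 4 (p = 4 - (2 - 2)² = 4 - 1*0² = 4 - 1*0 = 4 + 0 = 4)
j(B, x) = 44/(⅛ + B) (j(B, x) = (41 + 3)/(B + 1/8) = 44/(B + ⅛) = 44/(⅛ + B))
j(-124, 135) - (p + 107)² = 352/(1 + 8*(-124)) - (4 + 107)² = 352/(1 - 992) - 1*111² = 352/(-991) - 1*12321 = 352*(-1/991) - 12321 = -352/991 - 12321 = -12210463/991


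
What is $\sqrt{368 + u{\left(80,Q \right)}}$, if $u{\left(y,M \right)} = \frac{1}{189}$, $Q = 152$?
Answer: $\frac{\sqrt{1460613}}{63} \approx 19.183$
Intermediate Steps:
$u{\left(y,M \right)} = \frac{1}{189}$
$\sqrt{368 + u{\left(80,Q \right)}} = \sqrt{368 + \frac{1}{189}} = \sqrt{\frac{69553}{189}} = \frac{\sqrt{1460613}}{63}$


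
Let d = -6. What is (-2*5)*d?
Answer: 60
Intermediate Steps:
(-2*5)*d = -2*5*(-6) = -10*(-6) = 60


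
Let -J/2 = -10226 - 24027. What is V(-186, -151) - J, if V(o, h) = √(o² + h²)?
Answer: -68506 + √57397 ≈ -68266.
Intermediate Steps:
V(o, h) = √(h² + o²)
J = 68506 (J = -2*(-10226 - 24027) = -2*(-34253) = 68506)
V(-186, -151) - J = √((-151)² + (-186)²) - 1*68506 = √(22801 + 34596) - 68506 = √57397 - 68506 = -68506 + √57397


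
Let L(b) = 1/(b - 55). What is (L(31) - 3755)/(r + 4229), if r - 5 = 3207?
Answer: -90121/178584 ≈ -0.50464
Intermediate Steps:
r = 3212 (r = 5 + 3207 = 3212)
L(b) = 1/(-55 + b)
(L(31) - 3755)/(r + 4229) = (1/(-55 + 31) - 3755)/(3212 + 4229) = (1/(-24) - 3755)/7441 = (-1/24 - 3755)*(1/7441) = -90121/24*1/7441 = -90121/178584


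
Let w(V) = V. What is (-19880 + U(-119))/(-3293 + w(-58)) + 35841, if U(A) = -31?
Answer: 40041034/1117 ≈ 35847.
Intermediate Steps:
(-19880 + U(-119))/(-3293 + w(-58)) + 35841 = (-19880 - 31)/(-3293 - 58) + 35841 = -19911/(-3351) + 35841 = -19911*(-1/3351) + 35841 = 6637/1117 + 35841 = 40041034/1117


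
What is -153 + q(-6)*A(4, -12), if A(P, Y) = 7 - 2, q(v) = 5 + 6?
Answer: -98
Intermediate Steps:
q(v) = 11
A(P, Y) = 5
-153 + q(-6)*A(4, -12) = -153 + 11*5 = -153 + 55 = -98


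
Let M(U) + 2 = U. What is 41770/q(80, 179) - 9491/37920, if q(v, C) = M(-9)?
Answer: -1584022801/417120 ≈ -3797.5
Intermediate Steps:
M(U) = -2 + U
q(v, C) = -11 (q(v, C) = -2 - 9 = -11)
41770/q(80, 179) - 9491/37920 = 41770/(-11) - 9491/37920 = 41770*(-1/11) - 9491*1/37920 = -41770/11 - 9491/37920 = -1584022801/417120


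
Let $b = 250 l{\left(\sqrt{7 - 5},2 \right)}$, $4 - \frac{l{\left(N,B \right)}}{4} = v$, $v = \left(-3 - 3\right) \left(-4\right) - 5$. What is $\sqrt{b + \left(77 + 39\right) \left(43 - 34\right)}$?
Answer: $2 i \sqrt{3489} \approx 118.14 i$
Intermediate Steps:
$v = 19$ ($v = \left(-6\right) \left(-4\right) - 5 = 24 - 5 = 19$)
$l{\left(N,B \right)} = -60$ ($l{\left(N,B \right)} = 16 - 76 = -60$)
$b = -15000$ ($b = 250 \left(-60\right) = -15000$)
$\sqrt{b + \left(77 + 39\right) \left(43 - 34\right)} = \sqrt{-15000 + \left(77 + 39\right) \left(43 - 34\right)} = \sqrt{-15000 + 116 \cdot 9} = \sqrt{-15000 + 1044} = \sqrt{-13956} = 2 i \sqrt{3489}$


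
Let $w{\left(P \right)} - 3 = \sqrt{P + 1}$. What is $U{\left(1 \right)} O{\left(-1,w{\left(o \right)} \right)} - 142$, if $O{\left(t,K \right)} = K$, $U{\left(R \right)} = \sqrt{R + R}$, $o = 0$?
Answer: $-142 + 4 \sqrt{2} \approx -136.34$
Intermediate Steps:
$U{\left(R \right)} = \sqrt{2} \sqrt{R}$ ($U{\left(R \right)} = \sqrt{2 R} = \sqrt{2} \sqrt{R}$)
$w{\left(P \right)} = 3 + \sqrt{1 + P}$ ($w{\left(P \right)} = 3 + \sqrt{P + 1} = 3 + \sqrt{1 + P}$)
$U{\left(1 \right)} O{\left(-1,w{\left(o \right)} \right)} - 142 = \sqrt{2} \sqrt{1} \left(3 + \sqrt{1 + 0}\right) - 142 = \sqrt{2} \cdot 1 \left(3 + \sqrt{1}\right) - 142 = \sqrt{2} \left(3 + 1\right) - 142 = \sqrt{2} \cdot 4 - 142 = 4 \sqrt{2} - 142 = -142 + 4 \sqrt{2}$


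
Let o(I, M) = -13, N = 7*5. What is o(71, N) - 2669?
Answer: -2682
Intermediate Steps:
N = 35
o(71, N) - 2669 = -13 - 2669 = -2682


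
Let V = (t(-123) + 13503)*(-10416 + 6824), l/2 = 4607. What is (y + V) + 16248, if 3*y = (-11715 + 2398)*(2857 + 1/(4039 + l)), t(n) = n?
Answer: -754328977994/13253 ≈ -5.6918e+7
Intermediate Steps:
l = 9214 (l = 2*4607 = 9214)
y = -117592409858/13253 (y = ((-11715 + 2398)*(2857 + 1/(4039 + 9214)))/3 = (-9317*(2857 + 1/13253))/3 = (-9317*37863822/13253)/3 = (1/3)*(-352777229574/13253) = -117592409858/13253 ≈ -8.8729e+6)
V = -48060960 (V = (-123 + 13503)*(-10416 + 6824) = 13380*(-3592) = -48060960)
(y + V) + 16248 = (-117592409858/13253 - 48060960) + 16248 = -754544312738/13253 + 16248 = -754328977994/13253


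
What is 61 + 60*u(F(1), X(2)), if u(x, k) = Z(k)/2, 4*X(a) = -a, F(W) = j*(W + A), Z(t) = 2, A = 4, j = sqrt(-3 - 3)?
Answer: 121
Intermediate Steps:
j = I*sqrt(6) (j = sqrt(-6) = I*sqrt(6) ≈ 2.4495*I)
F(W) = I*sqrt(6)*(4 + W) (F(W) = (I*sqrt(6))*(W + 4) = (I*sqrt(6))*(4 + W) = I*sqrt(6)*(4 + W))
X(a) = -a/4 (X(a) = (-a)/4 = -a/4)
u(x, k) = 1 (u(x, k) = 2/2 = 2*(1/2) = 1)
61 + 60*u(F(1), X(2)) = 61 + 60*1 = 61 + 60 = 121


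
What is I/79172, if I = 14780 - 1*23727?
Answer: -8947/79172 ≈ -0.11301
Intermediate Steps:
I = -8947 (I = 14780 - 23727 = -8947)
I/79172 = -8947/79172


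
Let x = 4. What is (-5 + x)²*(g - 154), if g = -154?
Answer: -308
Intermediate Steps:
(-5 + x)²*(g - 154) = (-5 + 4)²*(-154 - 154) = (-1)²*(-308) = 1*(-308) = -308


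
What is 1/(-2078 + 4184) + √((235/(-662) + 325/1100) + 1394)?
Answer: 1/2106 + √73917211709/7282 ≈ 37.336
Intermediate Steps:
1/(-2078 + 4184) + √((235/(-662) + 325/1100) + 1394) = 1/2106 + √((235*(-1/662) + 325*(1/1100)) + 1394) = 1/2106 + √((-235/662 + 13/44) + 1394) = 1/2106 + √(-867/14564 + 1394) = 1/2106 + √(20301349/14564) = 1/2106 + √73917211709/7282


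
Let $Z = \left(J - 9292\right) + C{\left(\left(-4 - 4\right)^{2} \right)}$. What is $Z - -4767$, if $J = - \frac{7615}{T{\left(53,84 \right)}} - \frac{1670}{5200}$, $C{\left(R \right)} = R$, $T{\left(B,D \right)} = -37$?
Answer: $- \frac{81876019}{19240} \approx -4255.5$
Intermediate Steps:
$J = \frac{3953621}{19240}$ ($J = - \frac{7615}{-37} - \frac{1670}{5200} = \left(-7615\right) \left(- \frac{1}{37}\right) - \frac{167}{520} = \frac{7615}{37} - \frac{167}{520} = \frac{3953621}{19240} \approx 205.49$)
$Z = - \frac{173593099}{19240}$ ($Z = \left(\frac{3953621}{19240} - 9292\right) + \left(-4 - 4\right)^{2} = - \frac{174824459}{19240} + \left(-8\right)^{2} = - \frac{174824459}{19240} + 64 = - \frac{173593099}{19240} \approx -9022.5$)
$Z - -4767 = - \frac{173593099}{19240} - -4767 = - \frac{173593099}{19240} + 4767 = - \frac{81876019}{19240}$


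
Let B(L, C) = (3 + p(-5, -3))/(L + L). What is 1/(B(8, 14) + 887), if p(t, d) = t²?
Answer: 4/3555 ≈ 0.0011252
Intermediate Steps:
B(L, C) = 14/L (B(L, C) = (3 + (-5)²)/(L + L) = (3 + 25)/((2*L)) = 28*(1/(2*L)) = 14/L)
1/(B(8, 14) + 887) = 1/(14/8 + 887) = 1/(14*(⅛) + 887) = 1/(7/4 + 887) = 1/(3555/4) = 4/3555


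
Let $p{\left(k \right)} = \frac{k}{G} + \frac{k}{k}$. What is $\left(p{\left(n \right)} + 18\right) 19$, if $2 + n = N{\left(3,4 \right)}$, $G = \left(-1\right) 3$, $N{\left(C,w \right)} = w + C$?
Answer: $\frac{988}{3} \approx 329.33$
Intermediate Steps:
$N{\left(C,w \right)} = C + w$
$G = -3$
$n = 5$ ($n = -2 + \left(3 + 4\right) = -2 + 7 = 5$)
$p{\left(k \right)} = 1 - \frac{k}{3}$ ($p{\left(k \right)} = \frac{k}{-3} + \frac{k}{k} = k \left(- \frac{1}{3}\right) + 1 = - \frac{k}{3} + 1 = 1 - \frac{k}{3}$)
$\left(p{\left(n \right)} + 18\right) 19 = \left(\left(1 - \frac{5}{3}\right) + 18\right) 19 = \left(- \frac{2}{3} + 18\right) 19 = \frac{52}{3} \cdot 19 = \frac{988}{3}$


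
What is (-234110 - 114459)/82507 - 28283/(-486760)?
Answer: -167335900959/40161107320 ≈ -4.1666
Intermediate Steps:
(-234110 - 114459)/82507 - 28283/(-486760) = -348569*1/82507 - 28283*(-1/486760) = -348569/82507 + 28283/486760 = -167335900959/40161107320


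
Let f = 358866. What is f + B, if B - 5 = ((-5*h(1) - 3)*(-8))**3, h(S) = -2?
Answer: 183255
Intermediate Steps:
B = -175611 (B = 5 + ((-5*(-2) - 3)*(-8))**3 = 5 + ((10 - 3)*(-8))**3 = 5 + (7*(-8))**3 = 5 + (-56)**3 = 5 - 175616 = -175611)
f + B = 358866 - 175611 = 183255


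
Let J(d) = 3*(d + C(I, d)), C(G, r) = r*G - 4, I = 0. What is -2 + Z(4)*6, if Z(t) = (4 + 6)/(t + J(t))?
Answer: 13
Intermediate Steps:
C(G, r) = -4 + G*r (C(G, r) = G*r - 4 = -4 + G*r)
J(d) = -12 + 3*d (J(d) = 3*(d + (-4 + 0*d)) = 3*(d + (-4 + 0)) = 3*(d - 4) = 3*(-4 + d) = -12 + 3*d)
Z(t) = 10/(-12 + 4*t) (Z(t) = (4 + 6)/(t + (-12 + 3*t)) = 10/(-12 + 4*t))
-2 + Z(4)*6 = -2 + (5/(2*(-3 + 4)))*6 = -2 + ((5/2)/1)*6 = -2 + ((5/2)*1)*6 = -2 + (5/2)*6 = -2 + 15 = 13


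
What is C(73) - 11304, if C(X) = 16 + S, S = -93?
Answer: -11381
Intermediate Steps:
C(X) = -77 (C(X) = 16 - 93 = -77)
C(73) - 11304 = -77 - 11304 = -11381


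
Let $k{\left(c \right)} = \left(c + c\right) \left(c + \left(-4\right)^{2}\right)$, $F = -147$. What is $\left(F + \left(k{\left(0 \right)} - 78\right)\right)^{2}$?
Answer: $50625$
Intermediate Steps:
$k{\left(c \right)} = 2 c \left(16 + c\right)$ ($k{\left(c \right)} = 2 c \left(c + 16\right) = 2 c \left(16 + c\right)$)
$\left(F + \left(k{\left(0 \right)} - 78\right)\right)^{2} = \left(-147 - \left(78 + 0 \left(16 + 0\right)\right)\right)^{2} = \left(-147 - \left(78 + 0 \cdot 16\right)\right)^{2} = \left(-147 + \left(0 - 78\right)\right)^{2} = \left(-147 - 78\right)^{2} = \left(-225\right)^{2} = 50625$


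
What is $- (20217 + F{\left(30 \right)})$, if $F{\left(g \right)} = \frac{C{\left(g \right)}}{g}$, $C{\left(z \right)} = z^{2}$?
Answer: $-20247$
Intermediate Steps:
$F{\left(g \right)} = g$ ($F{\left(g \right)} = \frac{g^{2}}{g} = g$)
$- (20217 + F{\left(30 \right)}) = - (20217 + 30) = \left(-1\right) 20247 = -20247$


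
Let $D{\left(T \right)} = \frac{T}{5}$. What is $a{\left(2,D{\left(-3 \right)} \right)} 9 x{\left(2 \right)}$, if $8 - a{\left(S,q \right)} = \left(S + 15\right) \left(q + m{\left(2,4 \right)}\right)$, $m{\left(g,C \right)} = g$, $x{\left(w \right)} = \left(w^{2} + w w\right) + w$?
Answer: $-1422$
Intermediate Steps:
$x{\left(w \right)} = w + 2 w^{2}$ ($x{\left(w \right)} = \left(w^{2} + w^{2}\right) + w = 2 w^{2} + w = w + 2 w^{2}$)
$D{\left(T \right)} = \frac{T}{5}$ ($D{\left(T \right)} = T \frac{1}{5} = \frac{T}{5}$)
$a{\left(S,q \right)} = 8 - \left(2 + q\right) \left(15 + S\right)$ ($a{\left(S,q \right)} = 8 - \left(S + 15\right) \left(q + 2\right) = 8 - \left(15 + S\right) \left(2 + q\right) = 8 - \left(2 + q\right) \left(15 + S\right)$)
$a{\left(2,D{\left(-3 \right)} \right)} 9 x{\left(2 \right)} = \left(-22 - 15 \cdot \frac{1}{5} \left(-3\right) - 4 - 2 \cdot \frac{1}{5} \left(-3\right)\right) 9 \cdot 2 \left(1 + 2 \cdot 2\right) = \left(-22 - -9 - 4 - 2 \left(- \frac{3}{5}\right)\right) 9 \cdot 2 \left(1 + 4\right) = \left(-22 + 9 - 4 + \frac{6}{5}\right) 9 \cdot 2 \cdot 5 = - \frac{79 \cdot 9 \cdot 10}{5} = \left(- \frac{79}{5}\right) 90 = -1422$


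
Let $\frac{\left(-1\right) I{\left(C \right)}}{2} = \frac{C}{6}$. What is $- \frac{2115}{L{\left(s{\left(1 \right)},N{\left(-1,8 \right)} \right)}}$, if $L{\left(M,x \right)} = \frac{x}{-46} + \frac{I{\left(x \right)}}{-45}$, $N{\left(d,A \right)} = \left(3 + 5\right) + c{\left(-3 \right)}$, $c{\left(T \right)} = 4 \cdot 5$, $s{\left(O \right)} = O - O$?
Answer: $\frac{6567075}{1246} \approx 5270.5$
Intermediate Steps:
$s{\left(O \right)} = 0$
$I{\left(C \right)} = - \frac{C}{3}$ ($I{\left(C \right)} = - 2 \frac{C}{6} = - \frac{C}{3}$)
$c{\left(T \right)} = 20$
$N{\left(d,A \right)} = 28$ ($N{\left(d,A \right)} = \left(3 + 5\right) + 20 = 8 + 20 = 28$)
$L{\left(M,x \right)} = - \frac{89 x}{6210}$ ($L{\left(M,x \right)} = \frac{x}{-46} + \frac{\left(- \frac{1}{3}\right) x}{-45} = x \left(- \frac{1}{46}\right) + - \frac{x}{3} \left(- \frac{1}{45}\right) = - \frac{x}{46} + \frac{x}{135} = - \frac{89 x}{6210}$)
$- \frac{2115}{L{\left(s{\left(1 \right)},N{\left(-1,8 \right)} \right)}} = - \frac{2115}{\left(- \frac{89}{6210}\right) 28} = - \frac{2115}{- \frac{1246}{3105}} = \left(-2115\right) \left(- \frac{3105}{1246}\right) = \frac{6567075}{1246}$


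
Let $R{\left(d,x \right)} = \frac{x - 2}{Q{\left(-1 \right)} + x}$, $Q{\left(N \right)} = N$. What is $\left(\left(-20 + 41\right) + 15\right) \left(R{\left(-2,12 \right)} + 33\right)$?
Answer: $\frac{13428}{11} \approx 1220.7$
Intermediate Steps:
$R{\left(d,x \right)} = \frac{-2 + x}{-1 + x}$ ($R{\left(d,x \right)} = \frac{x - 2}{-1 + x} = \frac{-2 + x}{-1 + x}$)
$\left(\left(-20 + 41\right) + 15\right) \left(R{\left(-2,12 \right)} + 33\right) = \left(\left(-20 + 41\right) + 15\right) \left(\frac{-2 + 12}{-1 + 12} + 33\right) = \left(21 + 15\right) \left(\frac{1}{11} \cdot 10 + 33\right) = 36 \left(\frac{1}{11} \cdot 10 + 33\right) = 36 \left(\frac{10}{11} + 33\right) = 36 \cdot \frac{373}{11} = \frac{13428}{11}$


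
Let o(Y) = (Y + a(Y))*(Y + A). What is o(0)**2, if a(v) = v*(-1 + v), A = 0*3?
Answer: 0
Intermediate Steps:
A = 0
o(Y) = Y*(Y + Y*(-1 + Y)) (o(Y) = (Y + Y*(-1 + Y))*(Y + 0) = (Y + Y*(-1 + Y))*Y = Y*(Y + Y*(-1 + Y)))
o(0)**2 = (0**3)**2 = 0**2 = 0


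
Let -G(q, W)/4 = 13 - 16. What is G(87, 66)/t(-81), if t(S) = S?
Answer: -4/27 ≈ -0.14815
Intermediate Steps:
G(q, W) = 12 (G(q, W) = -4*(13 - 16) = -4*(-3) = 12)
G(87, 66)/t(-81) = 12/(-81) = 12*(-1/81) = -4/27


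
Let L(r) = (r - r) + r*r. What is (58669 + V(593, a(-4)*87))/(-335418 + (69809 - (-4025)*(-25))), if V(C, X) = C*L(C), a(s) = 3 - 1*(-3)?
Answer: -34764421/61039 ≈ -569.54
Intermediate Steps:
a(s) = 6 (a(s) = 3 + 3 = 6)
L(r) = r² (L(r) = 0 + r² = r²)
V(C, X) = C³ (V(C, X) = C*C² = C³)
(58669 + V(593, a(-4)*87))/(-335418 + (69809 - (-4025)*(-25))) = (58669 + 593³)/(-335418 + (69809 - (-4025)*(-25))) = (58669 + 208527857)/(-335418 + (69809 - 1*100625)) = 208586526/(-335418 + (69809 - 100625)) = 208586526/(-335418 - 30816) = 208586526/(-366234) = 208586526*(-1/366234) = -34764421/61039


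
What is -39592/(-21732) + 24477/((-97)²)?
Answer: 226113823/51119097 ≈ 4.4233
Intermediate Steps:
-39592/(-21732) + 24477/((-97)²) = -39592*(-1/21732) + 24477/9409 = 9898/5433 + 24477*(1/9409) = 9898/5433 + 24477/9409 = 226113823/51119097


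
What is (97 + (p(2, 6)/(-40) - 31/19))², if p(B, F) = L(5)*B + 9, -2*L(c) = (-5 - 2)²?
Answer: 3352561/361 ≈ 9286.9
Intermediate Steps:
L(c) = -49/2 (L(c) = -(-5 - 2)²/2 = -½*(-7)² = -½*49 = -49/2)
p(B, F) = 9 - 49*B/2 (p(B, F) = -49*B/2 + 9 = 9 - 49*B/2)
(97 + (p(2, 6)/(-40) - 31/19))² = (97 + ((9 - 49/2*2)/(-40) - 31/19))² = (97 + ((9 - 49)*(-1/40) - 31*1/19))² = (97 + (-40*(-1/40) - 31/19))² = (97 + (1 - 31/19))² = (97 - 12/19)² = (1831/19)² = 3352561/361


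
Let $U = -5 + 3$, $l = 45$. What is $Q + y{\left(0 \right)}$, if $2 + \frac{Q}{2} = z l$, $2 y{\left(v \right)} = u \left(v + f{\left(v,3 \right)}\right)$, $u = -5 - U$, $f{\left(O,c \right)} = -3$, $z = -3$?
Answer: $- \frac{539}{2} \approx -269.5$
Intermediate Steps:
$U = -2$
$u = -3$ ($u = -5 - -2 = -5 + 2 = -3$)
$y{\left(v \right)} = \frac{9}{2} - \frac{3 v}{2}$ ($y{\left(v \right)} = \frac{\left(-3\right) \left(v - 3\right)}{2} = \frac{\left(-3\right) \left(-3 + v\right)}{2} = \frac{9 - 3 v}{2} = \frac{9}{2} - \frac{3 v}{2}$)
$Q = -274$ ($Q = -4 + 2 \left(\left(-3\right) 45\right) = -4 + 2 \left(-135\right) = -4 - 270 = -274$)
$Q + y{\left(0 \right)} = -274 + \left(\frac{9}{2} - 0\right) = -274 + \left(\frac{9}{2} + 0\right) = -274 + \frac{9}{2} = - \frac{539}{2}$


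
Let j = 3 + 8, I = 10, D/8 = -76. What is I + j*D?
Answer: -6678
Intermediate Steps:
D = -608 (D = 8*(-76) = -608)
j = 11
I + j*D = 10 + 11*(-608) = 10 - 6688 = -6678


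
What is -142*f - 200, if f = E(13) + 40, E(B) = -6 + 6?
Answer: -5880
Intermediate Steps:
E(B) = 0
f = 40 (f = 0 + 40 = 40)
-142*f - 200 = -142*40 - 200 = -5680 - 200 = -5880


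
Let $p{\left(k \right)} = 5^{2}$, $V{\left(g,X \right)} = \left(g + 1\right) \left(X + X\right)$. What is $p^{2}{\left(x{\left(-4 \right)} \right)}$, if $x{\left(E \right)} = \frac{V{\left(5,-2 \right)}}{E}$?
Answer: $625$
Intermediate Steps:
$V{\left(g,X \right)} = 2 X \left(1 + g\right)$ ($V{\left(g,X \right)} = \left(1 + g\right) 2 X = 2 X \left(1 + g\right)$)
$x{\left(E \right)} = - \frac{24}{E}$ ($x{\left(E \right)} = \frac{2 \left(-2\right) \left(1 + 5\right)}{E} = \frac{2 \left(-2\right) 6}{E} = - \frac{24}{E}$)
$p{\left(k \right)} = 25$
$p^{2}{\left(x{\left(-4 \right)} \right)} = 25^{2} = 625$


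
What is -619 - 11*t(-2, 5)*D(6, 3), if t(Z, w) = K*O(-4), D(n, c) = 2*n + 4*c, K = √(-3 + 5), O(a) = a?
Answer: -619 + 1056*√2 ≈ 874.41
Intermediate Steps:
K = √2 ≈ 1.4142
t(Z, w) = -4*√2 (t(Z, w) = √2*(-4) = -4*√2)
-619 - 11*t(-2, 5)*D(6, 3) = -619 - 11*(-4*√2)*(2*6 + 4*3) = -619 - (-44*√2)*(12 + 12) = -619 - (-44*√2)*24 = -619 - (-1056)*√2 = -619 + 1056*√2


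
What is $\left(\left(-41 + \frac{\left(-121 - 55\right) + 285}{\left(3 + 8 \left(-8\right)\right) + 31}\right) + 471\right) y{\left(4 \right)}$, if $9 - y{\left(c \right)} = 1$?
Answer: $\frac{51164}{15} \approx 3410.9$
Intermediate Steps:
$y{\left(c \right)} = 8$ ($y{\left(c \right)} = 9 - 1 = 8$)
$\left(\left(-41 + \frac{\left(-121 - 55\right) + 285}{\left(3 + 8 \left(-8\right)\right) + 31}\right) + 471\right) y{\left(4 \right)} = \left(\left(-41 + \frac{\left(-121 - 55\right) + 285}{\left(3 + 8 \left(-8\right)\right) + 31}\right) + 471\right) 8 = \left(\left(-41 + \frac{\left(-121 - 55\right) + 285}{\left(3 - 64\right) + 31}\right) + 471\right) 8 = \left(\left(-41 + \frac{-176 + 285}{-61 + 31}\right) + 471\right) 8 = \left(\left(-41 + \frac{109}{-30}\right) + 471\right) 8 = \left(\left(-41 + 109 \left(- \frac{1}{30}\right)\right) + 471\right) 8 = \left(\left(-41 - \frac{109}{30}\right) + 471\right) 8 = \left(- \frac{1339}{30} + 471\right) 8 = \frac{12791}{30} \cdot 8 = \frac{51164}{15}$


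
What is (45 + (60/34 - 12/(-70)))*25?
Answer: 139635/119 ≈ 1173.4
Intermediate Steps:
(45 + (60/34 - 12/(-70)))*25 = (45 + (60*(1/34) - 12*(-1/70)))*25 = (45 + (30/17 + 6/35))*25 = (45 + 1152/595)*25 = (27927/595)*25 = 139635/119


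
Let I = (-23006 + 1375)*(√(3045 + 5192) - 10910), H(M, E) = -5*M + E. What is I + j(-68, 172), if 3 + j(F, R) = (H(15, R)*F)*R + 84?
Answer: 234859779 - 21631*√8237 ≈ 2.3290e+8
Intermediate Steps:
H(M, E) = E - 5*M
j(F, R) = 81 + F*R*(-75 + R) (j(F, R) = -3 + (((R - 5*15)*F)*R + 84) = -3 + (((R - 75)*F)*R + 84) = -3 + (((-75 + R)*F)*R + 84) = -3 + ((F*(-75 + R))*R + 84) = -3 + (F*R*(-75 + R) + 84) = -3 + (84 + F*R*(-75 + R)) = 81 + F*R*(-75 + R))
I = 235994210 - 21631*√8237 (I = -21631*(√8237 - 10910) = -21631*(-10910 + √8237) = 235994210 - 21631*√8237 ≈ 2.3403e+8)
I + j(-68, 172) = (235994210 - 21631*√8237) + (81 - 68*172*(-75 + 172)) = (235994210 - 21631*√8237) + (81 - 68*172*97) = (235994210 - 21631*√8237) + (81 - 1134512) = (235994210 - 21631*√8237) - 1134431 = 234859779 - 21631*√8237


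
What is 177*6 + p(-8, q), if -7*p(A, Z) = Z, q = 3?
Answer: 7431/7 ≈ 1061.6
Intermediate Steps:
p(A, Z) = -Z/7
177*6 + p(-8, q) = 177*6 - ⅐*3 = 1062 - 3/7 = 7431/7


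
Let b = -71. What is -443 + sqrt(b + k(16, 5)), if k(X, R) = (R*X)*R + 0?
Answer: -443 + sqrt(329) ≈ -424.86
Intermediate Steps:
k(X, R) = X*R**2 (k(X, R) = X*R**2 + 0 = X*R**2)
-443 + sqrt(b + k(16, 5)) = -443 + sqrt(-71 + 16*5**2) = -443 + sqrt(-71 + 16*25) = -443 + sqrt(-71 + 400) = -443 + sqrt(329)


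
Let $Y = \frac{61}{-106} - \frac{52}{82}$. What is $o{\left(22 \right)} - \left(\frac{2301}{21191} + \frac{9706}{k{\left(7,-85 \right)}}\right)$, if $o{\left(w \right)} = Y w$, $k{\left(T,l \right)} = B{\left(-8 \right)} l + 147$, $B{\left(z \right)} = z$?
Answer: $- \frac{1464493054168}{38081731561} \approx -38.457$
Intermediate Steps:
$Y = - \frac{5257}{4346}$ ($Y = 61 \left(- \frac{1}{106}\right) - \frac{26}{41} = - \frac{61}{106} - \frac{26}{41} = - \frac{5257}{4346} \approx -1.2096$)
$k{\left(T,l \right)} = 147 - 8 l$ ($k{\left(T,l \right)} = - 8 l + 147 = 147 - 8 l$)
$o{\left(w \right)} = - \frac{5257 w}{4346}$
$o{\left(22 \right)} - \left(\frac{2301}{21191} + \frac{9706}{k{\left(7,-85 \right)}}\right) = \left(- \frac{5257}{4346}\right) 22 - \left(\frac{2301}{21191} + \frac{9706}{147 - -680}\right) = - \frac{57827}{2173} - \left(\frac{2301}{21191} + \frac{9706}{147 + 680}\right) = - \frac{57827}{2173} - \left(\frac{2301}{21191} + \frac{9706}{827}\right) = - \frac{57827}{2173} - \frac{207582773}{17524957} = - \frac{1464493054168}{38081731561}$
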